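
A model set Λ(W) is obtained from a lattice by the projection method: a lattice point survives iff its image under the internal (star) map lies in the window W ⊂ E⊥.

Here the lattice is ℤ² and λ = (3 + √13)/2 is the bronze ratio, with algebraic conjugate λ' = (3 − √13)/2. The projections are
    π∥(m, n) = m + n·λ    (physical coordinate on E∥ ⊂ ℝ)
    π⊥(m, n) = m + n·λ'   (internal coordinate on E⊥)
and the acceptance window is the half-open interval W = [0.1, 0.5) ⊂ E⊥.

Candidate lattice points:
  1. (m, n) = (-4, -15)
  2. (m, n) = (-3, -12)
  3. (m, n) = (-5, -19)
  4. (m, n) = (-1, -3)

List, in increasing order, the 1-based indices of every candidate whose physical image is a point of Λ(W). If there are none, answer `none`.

Numerically λ ≈ 3.30278 and λ' = −1/λ ≈ -0.30278.
[1] lift (-4,-15): star map gives 0.54163; window check 0.1 ≤ 0.54163 < 0.5 is false → out
[2] lift (-3,-12): star map gives 0.63331; window check 0.1 ≤ 0.63331 < 0.5 is false → out
[3] lift (-5,-19): star map gives 0.75274; window check 0.1 ≤ 0.75274 < 0.5 is false → out
[4] lift (-1,-3): star map gives -0.09167; window check 0.1 ≤ -0.09167 < 0.5 is false → out

none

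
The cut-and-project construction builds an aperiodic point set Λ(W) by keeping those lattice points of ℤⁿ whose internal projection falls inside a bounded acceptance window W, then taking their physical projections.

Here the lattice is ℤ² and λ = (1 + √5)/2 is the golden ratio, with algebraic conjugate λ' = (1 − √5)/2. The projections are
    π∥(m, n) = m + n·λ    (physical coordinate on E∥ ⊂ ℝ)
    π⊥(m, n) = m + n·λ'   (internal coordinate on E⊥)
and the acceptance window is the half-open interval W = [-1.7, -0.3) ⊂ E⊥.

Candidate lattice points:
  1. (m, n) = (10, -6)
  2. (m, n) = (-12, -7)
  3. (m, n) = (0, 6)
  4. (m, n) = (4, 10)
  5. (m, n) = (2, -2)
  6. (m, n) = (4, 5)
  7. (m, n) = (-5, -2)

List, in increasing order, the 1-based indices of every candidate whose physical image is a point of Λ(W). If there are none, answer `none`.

λ' = (1−√5)/2 ≈ -0.61803.
candidate 1: (m,n)=(10,-6) → π∥ = 10-6·λ ≈ 0.29180, π⊥ = 10-6·λ' ≈ 13.70820 ∉ [-1.7, -0.3) ⇒ out
candidate 2: (m,n)=(-12,-7) → π∥ = -12-7·λ ≈ -23.32624, π⊥ = -12-7·λ' ≈ -7.67376 ∉ [-1.7, -0.3) ⇒ out
candidate 3: (m,n)=(0,6) → π∥ = 0+6·λ ≈ 9.70820, π⊥ = 0+6·λ' ≈ -3.70820 ∉ [-1.7, -0.3) ⇒ out
candidate 4: (m,n)=(4,10) → π∥ = 4+10·λ ≈ 20.18034, π⊥ = 4+10·λ' ≈ -2.18034 ∉ [-1.7, -0.3) ⇒ out
candidate 5: (m,n)=(2,-2) → π∥ = 2-2·λ ≈ -1.23607, π⊥ = 2-2·λ' ≈ 3.23607 ∉ [-1.7, -0.3) ⇒ out
candidate 6: (m,n)=(4,5) → π∥ = 4+5·λ ≈ 12.09017, π⊥ = 4+5·λ' ≈ 0.90983 ∉ [-1.7, -0.3) ⇒ out
candidate 7: (m,n)=(-5,-2) → π∥ = -5-2·λ ≈ -8.23607, π⊥ = -5-2·λ' ≈ -3.76393 ∉ [-1.7, -0.3) ⇒ out

none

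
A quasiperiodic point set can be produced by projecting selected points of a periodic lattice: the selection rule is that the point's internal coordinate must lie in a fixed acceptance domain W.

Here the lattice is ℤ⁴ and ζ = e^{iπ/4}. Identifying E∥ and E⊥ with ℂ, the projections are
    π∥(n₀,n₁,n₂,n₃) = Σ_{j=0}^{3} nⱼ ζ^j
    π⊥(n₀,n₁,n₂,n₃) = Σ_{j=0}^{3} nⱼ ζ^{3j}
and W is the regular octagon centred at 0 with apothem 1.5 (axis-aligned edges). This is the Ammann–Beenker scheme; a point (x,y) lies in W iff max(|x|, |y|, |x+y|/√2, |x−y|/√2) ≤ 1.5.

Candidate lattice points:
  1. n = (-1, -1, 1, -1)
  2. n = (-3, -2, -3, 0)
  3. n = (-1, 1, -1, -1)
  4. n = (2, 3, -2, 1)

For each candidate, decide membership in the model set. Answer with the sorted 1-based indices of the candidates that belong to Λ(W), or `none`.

none

Internal map: ζ^{3j} for j=0..3 gives (1,0), (−√2/2,√2/2), (0,−1), (√2/2,√2/2).
candidate 1: n = (-1, -1, 1, -1) → π⊥ ≈ (-1.0000, -2.4142); max(|x|,|y|,|x±y|/√2) = 2.4142 > 1.5 ⇒ ∉ W
candidate 2: n = (-3, -2, -3, 0) → π⊥ ≈ (-1.5858, +1.5858); max(|x|,|y|,|x±y|/√2) = 2.2426 > 1.5 ⇒ ∉ W
candidate 3: n = (-1, 1, -1, -1) → π⊥ ≈ (-2.4142, +1.0000); max(|x|,|y|,|x±y|/√2) = 2.4142 > 1.5 ⇒ ∉ W
candidate 4: n = (2, 3, -2, 1) → π⊥ ≈ (+0.5858, +4.8284); max(|x|,|y|,|x±y|/√2) = 4.8284 > 1.5 ⇒ ∉ W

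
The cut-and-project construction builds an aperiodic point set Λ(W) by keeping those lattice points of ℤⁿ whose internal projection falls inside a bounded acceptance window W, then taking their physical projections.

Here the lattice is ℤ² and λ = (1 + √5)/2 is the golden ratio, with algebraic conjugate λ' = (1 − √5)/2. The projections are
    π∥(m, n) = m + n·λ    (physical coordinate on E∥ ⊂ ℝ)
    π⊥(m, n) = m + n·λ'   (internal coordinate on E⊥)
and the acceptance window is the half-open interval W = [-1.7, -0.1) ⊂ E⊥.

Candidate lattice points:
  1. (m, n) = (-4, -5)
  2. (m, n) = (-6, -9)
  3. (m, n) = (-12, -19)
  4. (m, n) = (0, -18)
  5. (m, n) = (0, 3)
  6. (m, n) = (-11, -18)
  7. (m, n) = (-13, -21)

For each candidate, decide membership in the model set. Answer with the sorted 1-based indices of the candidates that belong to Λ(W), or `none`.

λ' = (1−√5)/2 ≈ -0.61803.
candidate 1: (m,n)=(-4,-5) → π∥ = -4-5·λ ≈ -12.09017, π⊥ = -4-5·λ' ≈ -0.90983 ∈ [-1.7, -0.1) ⇒ IN Λ
candidate 2: (m,n)=(-6,-9) → π∥ = -6-9·λ ≈ -20.56231, π⊥ = -6-9·λ' ≈ -0.43769 ∈ [-1.7, -0.1) ⇒ IN Λ
candidate 3: (m,n)=(-12,-19) → π∥ = -12-19·λ ≈ -42.74265, π⊥ = -12-19·λ' ≈ -0.25735 ∈ [-1.7, -0.1) ⇒ IN Λ
candidate 4: (m,n)=(0,-18) → π∥ = 0-18·λ ≈ -29.12461, π⊥ = 0-18·λ' ≈ 11.12461 ∉ [-1.7, -0.1) ⇒ out
candidate 5: (m,n)=(0,3) → π∥ = 0+3·λ ≈ 4.85410, π⊥ = 0+3·λ' ≈ -1.85410 ∉ [-1.7, -0.1) ⇒ out
candidate 6: (m,n)=(-11,-18) → π∥ = -11-18·λ ≈ -40.12461, π⊥ = -11-18·λ' ≈ 0.12461 ∉ [-1.7, -0.1) ⇒ out
candidate 7: (m,n)=(-13,-21) → π∥ = -13-21·λ ≈ -46.97871, π⊥ = -13-21·λ' ≈ -0.02129 ∉ [-1.7, -0.1) ⇒ out

1, 2, 3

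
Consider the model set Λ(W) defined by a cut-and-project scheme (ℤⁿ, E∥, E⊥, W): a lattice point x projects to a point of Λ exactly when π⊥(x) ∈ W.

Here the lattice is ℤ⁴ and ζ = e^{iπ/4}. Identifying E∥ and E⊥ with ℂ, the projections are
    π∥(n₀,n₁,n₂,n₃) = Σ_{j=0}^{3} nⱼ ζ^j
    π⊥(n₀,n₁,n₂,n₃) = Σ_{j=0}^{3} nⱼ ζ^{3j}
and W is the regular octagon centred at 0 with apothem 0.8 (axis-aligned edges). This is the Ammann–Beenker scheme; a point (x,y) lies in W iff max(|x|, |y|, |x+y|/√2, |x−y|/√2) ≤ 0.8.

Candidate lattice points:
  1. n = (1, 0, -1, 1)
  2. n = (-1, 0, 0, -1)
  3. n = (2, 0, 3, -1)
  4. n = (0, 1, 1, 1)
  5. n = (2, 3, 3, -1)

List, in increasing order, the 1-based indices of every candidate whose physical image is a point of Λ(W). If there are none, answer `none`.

With ζ = e^{iπ/4} the internal vectors are ζ^0,ζ^3,ζ^6,ζ^9.
candidate 1: n = (1, 0, -1, 1) → π⊥ ≈ (+1.707107, +1.707107); max(|x|,|y|,|x±y|/√2) = 2.414214 > 0.8 ⇒ ∉ W
candidate 2: n = (-1, 0, 0, -1) → π⊥ ≈ (-1.707107, -0.707107); max(|x|,|y|,|x±y|/√2) = 1.707107 > 0.8 ⇒ ∉ W
candidate 3: n = (2, 0, 3, -1) → π⊥ ≈ (+1.292893, -3.707107); max(|x|,|y|,|x±y|/√2) = 3.707107 > 0.8 ⇒ ∉ W
candidate 4: n = (0, 1, 1, 1) → π⊥ ≈ (+0.000000, +0.414214); max(|x|,|y|,|x±y|/√2) = 0.414214 ≤ 0.8 ⇒ ∈ W
candidate 5: n = (2, 3, 3, -1) → π⊥ ≈ (-0.828427, -1.585786); max(|x|,|y|,|x±y|/√2) = 1.707107 > 0.8 ⇒ ∉ W

4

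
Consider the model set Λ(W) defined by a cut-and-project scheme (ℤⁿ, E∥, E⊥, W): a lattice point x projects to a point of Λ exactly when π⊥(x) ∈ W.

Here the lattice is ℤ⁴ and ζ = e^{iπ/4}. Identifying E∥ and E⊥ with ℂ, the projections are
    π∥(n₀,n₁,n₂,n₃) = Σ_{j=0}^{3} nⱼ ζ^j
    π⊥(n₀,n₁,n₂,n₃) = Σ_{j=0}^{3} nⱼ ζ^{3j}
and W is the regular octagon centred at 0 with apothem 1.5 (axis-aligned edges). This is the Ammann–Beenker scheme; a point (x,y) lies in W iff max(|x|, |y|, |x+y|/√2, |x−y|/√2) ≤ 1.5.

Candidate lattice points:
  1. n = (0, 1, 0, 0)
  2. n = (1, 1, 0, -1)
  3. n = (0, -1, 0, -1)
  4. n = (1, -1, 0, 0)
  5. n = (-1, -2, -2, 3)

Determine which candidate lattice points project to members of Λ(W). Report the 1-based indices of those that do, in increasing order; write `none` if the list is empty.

Internal map: ζ^{3j} for j=0..3 gives (1,0), (−√2/2,√2/2), (0,−1), (√2/2,√2/2).
#1 (0, 1, 0, 0): internal (-0.70711, 0.70711); octagon support 1.00000 vs apothem 1.5 → ∈ W
#2 (1, 1, 0, -1): internal (-0.41421, 0.00000); octagon support 0.41421 vs apothem 1.5 → ∈ W
#3 (0, -1, 0, -1): internal (0.00000, -1.41421); octagon support 1.41421 vs apothem 1.5 → ∈ W
#4 (1, -1, 0, 0): internal (1.70711, -0.70711); octagon support 1.70711 vs apothem 1.5 → ∉ W
#5 (-1, -2, -2, 3): internal (2.53553, 2.70711); octagon support 3.70711 vs apothem 1.5 → ∉ W

1, 2, 3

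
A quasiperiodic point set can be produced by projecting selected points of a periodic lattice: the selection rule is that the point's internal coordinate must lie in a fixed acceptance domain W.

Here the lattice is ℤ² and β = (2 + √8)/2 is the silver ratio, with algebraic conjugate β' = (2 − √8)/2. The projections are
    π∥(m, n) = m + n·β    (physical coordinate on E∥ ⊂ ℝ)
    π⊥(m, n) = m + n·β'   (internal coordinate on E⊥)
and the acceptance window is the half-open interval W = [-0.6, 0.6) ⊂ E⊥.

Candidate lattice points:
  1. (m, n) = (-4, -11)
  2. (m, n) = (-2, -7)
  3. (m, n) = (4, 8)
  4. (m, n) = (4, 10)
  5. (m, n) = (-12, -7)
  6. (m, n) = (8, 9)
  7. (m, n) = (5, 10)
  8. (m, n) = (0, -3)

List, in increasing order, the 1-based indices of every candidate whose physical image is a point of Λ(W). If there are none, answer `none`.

β' = (2−√8)/2 ≈ -0.4142.
[1] lift (-4,-11): star map gives 0.5563; window check -0.6 ≤ 0.5563 < 0.6 is true → IN Λ
[2] lift (-2,-7): star map gives 0.8995; window check -0.6 ≤ 0.8995 < 0.6 is false → out
[3] lift (4,8): star map gives 0.6863; window check -0.6 ≤ 0.6863 < 0.6 is false → out
[4] lift (4,10): star map gives -0.1421; window check -0.6 ≤ -0.1421 < 0.6 is true → IN Λ
[5] lift (-12,-7): star map gives -9.1005; window check -0.6 ≤ -9.1005 < 0.6 is false → out
[6] lift (8,9): star map gives 4.2721; window check -0.6 ≤ 4.2721 < 0.6 is false → out
[7] lift (5,10): star map gives 0.8579; window check -0.6 ≤ 0.8579 < 0.6 is false → out
[8] lift (0,-3): star map gives 1.2426; window check -0.6 ≤ 1.2426 < 0.6 is false → out

1, 4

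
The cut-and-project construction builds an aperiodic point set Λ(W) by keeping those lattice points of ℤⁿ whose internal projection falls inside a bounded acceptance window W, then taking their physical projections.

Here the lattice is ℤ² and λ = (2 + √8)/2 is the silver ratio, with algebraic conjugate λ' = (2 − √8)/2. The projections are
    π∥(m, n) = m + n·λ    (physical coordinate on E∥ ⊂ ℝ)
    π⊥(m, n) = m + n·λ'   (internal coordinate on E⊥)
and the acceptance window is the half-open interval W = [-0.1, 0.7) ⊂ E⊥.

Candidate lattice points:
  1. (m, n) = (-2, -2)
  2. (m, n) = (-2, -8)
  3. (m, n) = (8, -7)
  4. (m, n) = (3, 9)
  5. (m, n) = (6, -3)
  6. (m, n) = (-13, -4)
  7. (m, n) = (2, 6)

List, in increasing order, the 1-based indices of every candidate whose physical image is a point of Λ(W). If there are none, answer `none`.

Compute λ' = (2−√8)/2 = -0.41421, so π⊥(m,n) = m -0.41421·n.
candidate 1: (m,n)=(-2,-2) → π∥ = -2-2·λ ≈ -6.82843, π⊥ = -2-2·λ' ≈ -1.17157 ∉ [-0.1, 0.7) ⇒ out
candidate 2: (m,n)=(-2,-8) → π∥ = -2-8·λ ≈ -21.31371, π⊥ = -2-8·λ' ≈ 1.31371 ∉ [-0.1, 0.7) ⇒ out
candidate 3: (m,n)=(8,-7) → π∥ = 8-7·λ ≈ -8.89949, π⊥ = 8-7·λ' ≈ 10.89949 ∉ [-0.1, 0.7) ⇒ out
candidate 4: (m,n)=(3,9) → π∥ = 3+9·λ ≈ 24.72792, π⊥ = 3+9·λ' ≈ -0.72792 ∉ [-0.1, 0.7) ⇒ out
candidate 5: (m,n)=(6,-3) → π∥ = 6-3·λ ≈ -1.24264, π⊥ = 6-3·λ' ≈ 7.24264 ∉ [-0.1, 0.7) ⇒ out
candidate 6: (m,n)=(-13,-4) → π∥ = -13-4·λ ≈ -22.65685, π⊥ = -13-4·λ' ≈ -11.34315 ∉ [-0.1, 0.7) ⇒ out
candidate 7: (m,n)=(2,6) → π∥ = 2+6·λ ≈ 16.48528, π⊥ = 2+6·λ' ≈ -0.48528 ∉ [-0.1, 0.7) ⇒ out

none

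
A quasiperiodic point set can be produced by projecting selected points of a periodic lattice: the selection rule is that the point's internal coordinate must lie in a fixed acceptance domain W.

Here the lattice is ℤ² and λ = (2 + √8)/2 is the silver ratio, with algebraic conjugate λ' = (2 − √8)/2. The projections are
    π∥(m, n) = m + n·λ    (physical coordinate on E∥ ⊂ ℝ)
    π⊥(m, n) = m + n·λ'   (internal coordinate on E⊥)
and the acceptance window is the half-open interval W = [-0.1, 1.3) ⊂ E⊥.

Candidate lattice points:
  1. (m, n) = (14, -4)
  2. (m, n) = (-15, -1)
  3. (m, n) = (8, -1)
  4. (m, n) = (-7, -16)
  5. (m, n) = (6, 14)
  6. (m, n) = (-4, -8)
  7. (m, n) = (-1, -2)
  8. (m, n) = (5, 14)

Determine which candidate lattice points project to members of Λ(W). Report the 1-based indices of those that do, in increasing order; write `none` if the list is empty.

Numerically λ ≈ 2.4142 and λ' = −1/λ ≈ -0.4142.
[1] lift (14,-4): star map gives 15.6569; window check -0.1 ≤ 15.6569 < 1.3 is false → out
[2] lift (-15,-1): star map gives -14.5858; window check -0.1 ≤ -14.5858 < 1.3 is false → out
[3] lift (8,-1): star map gives 8.4142; window check -0.1 ≤ 8.4142 < 1.3 is false → out
[4] lift (-7,-16): star map gives -0.3726; window check -0.1 ≤ -0.3726 < 1.3 is false → out
[5] lift (6,14): star map gives 0.2010; window check -0.1 ≤ 0.2010 < 1.3 is true → IN Λ
[6] lift (-4,-8): star map gives -0.6863; window check -0.1 ≤ -0.6863 < 1.3 is false → out
[7] lift (-1,-2): star map gives -0.1716; window check -0.1 ≤ -0.1716 < 1.3 is false → out
[8] lift (5,14): star map gives -0.7990; window check -0.1 ≤ -0.7990 < 1.3 is false → out

5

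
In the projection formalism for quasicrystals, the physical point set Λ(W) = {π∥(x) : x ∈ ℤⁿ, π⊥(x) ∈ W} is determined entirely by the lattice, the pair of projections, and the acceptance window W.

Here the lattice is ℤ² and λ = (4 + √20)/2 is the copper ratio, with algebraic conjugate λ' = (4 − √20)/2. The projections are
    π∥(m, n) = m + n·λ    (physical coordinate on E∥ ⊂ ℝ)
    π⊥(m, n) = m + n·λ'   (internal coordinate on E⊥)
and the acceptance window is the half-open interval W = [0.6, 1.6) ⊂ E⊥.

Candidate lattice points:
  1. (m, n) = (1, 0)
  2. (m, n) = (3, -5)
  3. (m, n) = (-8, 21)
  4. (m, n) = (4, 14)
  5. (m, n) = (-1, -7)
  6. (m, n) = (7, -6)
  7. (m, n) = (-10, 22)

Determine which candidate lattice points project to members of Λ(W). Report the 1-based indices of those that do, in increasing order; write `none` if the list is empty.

1, 4, 5

Numerically λ ≈ 4.23607 and λ' = −1/λ ≈ -0.23607.
#1 (1,0): internal coord 1 + (0)·λ' = +1.00000; +1.00000 ∈ [0.6, 1.6) → IN Λ
#2 (3,-5): internal coord 3 + (-5)·λ' = +4.18034; +4.18034 ∉ [0.6, 1.6) → out
#3 (-8,21): internal coord -8 + (21)·λ' = -12.95743; -12.95743 ∉ [0.6, 1.6) → out
#4 (4,14): internal coord 4 + (14)·λ' = +0.69505; +0.69505 ∈ [0.6, 1.6) → IN Λ
#5 (-1,-7): internal coord -1 + (-7)·λ' = +0.65248; +0.65248 ∈ [0.6, 1.6) → IN Λ
#6 (7,-6): internal coord 7 + (-6)·λ' = +8.41641; +8.41641 ∉ [0.6, 1.6) → out
#7 (-10,22): internal coord -10 + (22)·λ' = -15.19350; -15.19350 ∉ [0.6, 1.6) → out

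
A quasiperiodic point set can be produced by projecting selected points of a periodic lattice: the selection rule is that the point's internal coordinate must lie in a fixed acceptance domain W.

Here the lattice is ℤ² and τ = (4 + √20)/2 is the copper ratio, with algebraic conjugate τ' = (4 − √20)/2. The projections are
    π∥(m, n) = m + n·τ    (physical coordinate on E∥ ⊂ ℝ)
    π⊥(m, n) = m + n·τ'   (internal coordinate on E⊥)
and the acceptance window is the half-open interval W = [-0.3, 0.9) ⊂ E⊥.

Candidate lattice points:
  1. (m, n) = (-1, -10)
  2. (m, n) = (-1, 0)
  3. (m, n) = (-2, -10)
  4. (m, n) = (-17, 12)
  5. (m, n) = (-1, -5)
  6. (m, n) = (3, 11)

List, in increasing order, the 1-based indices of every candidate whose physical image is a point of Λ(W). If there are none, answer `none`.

3, 5, 6

τ' = (4−√20)/2 ≈ -0.2361.
#1 (-1,-10): internal coord -1 + (-10)·τ' = +1.3607; +1.3607 ∉ [-0.3, 0.9) → out
#2 (-1,0): internal coord -1 + (0)·τ' = -1.0000; -1.0000 ∉ [-0.3, 0.9) → out
#3 (-2,-10): internal coord -2 + (-10)·τ' = +0.3607; +0.3607 ∈ [-0.3, 0.9) → IN Λ
#4 (-17,12): internal coord -17 + (12)·τ' = -19.8328; -19.8328 ∉ [-0.3, 0.9) → out
#5 (-1,-5): internal coord -1 + (-5)·τ' = +0.1803; +0.1803 ∈ [-0.3, 0.9) → IN Λ
#6 (3,11): internal coord 3 + (11)·τ' = +0.4033; +0.4033 ∈ [-0.3, 0.9) → IN Λ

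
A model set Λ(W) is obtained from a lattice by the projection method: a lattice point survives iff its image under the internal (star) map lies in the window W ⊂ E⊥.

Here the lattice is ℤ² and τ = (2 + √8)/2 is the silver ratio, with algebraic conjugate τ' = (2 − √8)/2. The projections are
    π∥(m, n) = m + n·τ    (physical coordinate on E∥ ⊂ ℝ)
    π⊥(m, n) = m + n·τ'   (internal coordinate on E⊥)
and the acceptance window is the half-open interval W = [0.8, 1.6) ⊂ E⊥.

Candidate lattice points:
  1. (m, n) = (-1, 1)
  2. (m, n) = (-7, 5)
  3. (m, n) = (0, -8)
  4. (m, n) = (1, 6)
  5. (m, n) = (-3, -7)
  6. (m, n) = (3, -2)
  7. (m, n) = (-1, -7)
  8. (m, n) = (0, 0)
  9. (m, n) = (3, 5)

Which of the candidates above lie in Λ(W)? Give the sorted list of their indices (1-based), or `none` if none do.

Numerically τ ≈ 2.41421 and τ' = −1/τ ≈ -0.41421.
#1 (-1,1): internal coord -1 + (1)·τ' = -1.41421; -1.41421 ∉ [0.8, 1.6) → out
#2 (-7,5): internal coord -7 + (5)·τ' = -9.07107; -9.07107 ∉ [0.8, 1.6) → out
#3 (0,-8): internal coord 0 + (-8)·τ' = +3.31371; +3.31371 ∉ [0.8, 1.6) → out
#4 (1,6): internal coord 1 + (6)·τ' = -1.48528; -1.48528 ∉ [0.8, 1.6) → out
#5 (-3,-7): internal coord -3 + (-7)·τ' = -0.10051; -0.10051 ∉ [0.8, 1.6) → out
#6 (3,-2): internal coord 3 + (-2)·τ' = +3.82843; +3.82843 ∉ [0.8, 1.6) → out
#7 (-1,-7): internal coord -1 + (-7)·τ' = +1.89949; +1.89949 ∉ [0.8, 1.6) → out
#8 (0,0): internal coord 0 + (0)·τ' = +0.00000; +0.00000 ∉ [0.8, 1.6) → out
#9 (3,5): internal coord 3 + (5)·τ' = +0.92893; +0.92893 ∈ [0.8, 1.6) → IN Λ

9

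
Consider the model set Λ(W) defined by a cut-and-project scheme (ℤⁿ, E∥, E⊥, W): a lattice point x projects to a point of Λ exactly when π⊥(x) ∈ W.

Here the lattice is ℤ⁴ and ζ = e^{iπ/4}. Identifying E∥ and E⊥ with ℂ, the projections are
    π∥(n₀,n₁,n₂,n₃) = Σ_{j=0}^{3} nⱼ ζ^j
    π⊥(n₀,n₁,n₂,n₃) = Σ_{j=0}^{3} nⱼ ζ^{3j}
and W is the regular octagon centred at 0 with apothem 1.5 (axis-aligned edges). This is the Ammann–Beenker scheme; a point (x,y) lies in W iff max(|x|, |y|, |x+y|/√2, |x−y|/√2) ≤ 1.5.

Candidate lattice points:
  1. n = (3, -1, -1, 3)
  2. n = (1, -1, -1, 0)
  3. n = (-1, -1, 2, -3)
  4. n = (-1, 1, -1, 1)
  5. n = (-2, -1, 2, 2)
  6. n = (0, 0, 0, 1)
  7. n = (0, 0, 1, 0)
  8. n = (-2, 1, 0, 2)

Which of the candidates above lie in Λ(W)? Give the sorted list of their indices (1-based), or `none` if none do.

π⊥(n) = n₀ + n₁ζ³ + n₂ζ⁶ + n₃ζ⁹ where ζ = e^{iπ/4}.
#1 (3, -1, -1, 3): internal (5.82843, 2.41421); octagon support 5.82843 vs apothem 1.5 → ∉ W
#2 (1, -1, -1, 0): internal (1.70711, 0.29289); octagon support 1.70711 vs apothem 1.5 → ∉ W
#3 (-1, -1, 2, -3): internal (-2.41421, -4.82843); octagon support 5.12132 vs apothem 1.5 → ∉ W
#4 (-1, 1, -1, 1): internal (-1.00000, 2.41421); octagon support 2.41421 vs apothem 1.5 → ∉ W
#5 (-2, -1, 2, 2): internal (0.12132, -1.29289); octagon support 1.29289 vs apothem 1.5 → ∈ W
#6 (0, 0, 0, 1): internal (0.70711, 0.70711); octagon support 1.00000 vs apothem 1.5 → ∈ W
#7 (0, 0, 1, 0): internal (0.00000, -1.00000); octagon support 1.00000 vs apothem 1.5 → ∈ W
#8 (-2, 1, 0, 2): internal (-1.29289, 2.12132); octagon support 2.41421 vs apothem 1.5 → ∉ W

5, 6, 7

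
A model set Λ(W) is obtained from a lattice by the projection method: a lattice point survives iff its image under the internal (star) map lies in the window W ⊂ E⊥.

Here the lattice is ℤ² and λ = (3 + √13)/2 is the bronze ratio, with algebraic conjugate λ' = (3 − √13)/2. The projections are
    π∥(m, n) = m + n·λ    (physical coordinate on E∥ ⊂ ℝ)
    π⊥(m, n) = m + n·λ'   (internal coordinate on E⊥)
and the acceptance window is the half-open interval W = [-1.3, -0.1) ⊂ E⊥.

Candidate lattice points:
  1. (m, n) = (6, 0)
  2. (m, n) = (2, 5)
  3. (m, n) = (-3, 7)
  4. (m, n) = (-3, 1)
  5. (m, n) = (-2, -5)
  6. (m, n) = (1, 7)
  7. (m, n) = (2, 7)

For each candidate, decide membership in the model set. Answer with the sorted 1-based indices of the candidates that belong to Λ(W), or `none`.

λ' = (3−√13)/2 ≈ -0.3028.
#1 (6,0): internal coord 6 + (0)·λ' = +6.0000; +6.0000 ∉ [-1.3, -0.1) → out
#2 (2,5): internal coord 2 + (5)·λ' = +0.4861; +0.4861 ∉ [-1.3, -0.1) → out
#3 (-3,7): internal coord -3 + (7)·λ' = -5.1194; -5.1194 ∉ [-1.3, -0.1) → out
#4 (-3,1): internal coord -3 + (1)·λ' = -3.3028; -3.3028 ∉ [-1.3, -0.1) → out
#5 (-2,-5): internal coord -2 + (-5)·λ' = -0.4861; -0.4861 ∈ [-1.3, -0.1) → IN Λ
#6 (1,7): internal coord 1 + (7)·λ' = -1.1194; -1.1194 ∈ [-1.3, -0.1) → IN Λ
#7 (2,7): internal coord 2 + (7)·λ' = -0.1194; -0.1194 ∈ [-1.3, -0.1) → IN Λ

5, 6, 7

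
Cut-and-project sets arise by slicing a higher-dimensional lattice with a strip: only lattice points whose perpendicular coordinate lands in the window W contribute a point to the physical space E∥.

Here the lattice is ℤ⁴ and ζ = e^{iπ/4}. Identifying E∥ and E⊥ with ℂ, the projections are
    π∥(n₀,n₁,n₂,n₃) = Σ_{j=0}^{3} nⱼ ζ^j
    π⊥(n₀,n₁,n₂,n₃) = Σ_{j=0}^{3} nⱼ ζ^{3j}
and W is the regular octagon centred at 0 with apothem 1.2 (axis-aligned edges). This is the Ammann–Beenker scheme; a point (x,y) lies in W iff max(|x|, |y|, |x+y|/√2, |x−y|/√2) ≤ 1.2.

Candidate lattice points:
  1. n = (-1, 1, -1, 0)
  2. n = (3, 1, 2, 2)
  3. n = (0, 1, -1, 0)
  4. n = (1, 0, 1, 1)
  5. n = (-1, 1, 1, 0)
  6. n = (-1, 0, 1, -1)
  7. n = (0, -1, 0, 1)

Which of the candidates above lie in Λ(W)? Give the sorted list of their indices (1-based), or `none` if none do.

none

Internal map: ζ^{3j} for j=0..3 gives (1,0), (−√2/2,√2/2), (0,−1), (√2/2,√2/2).
#1 (-1, 1, -1, 0): internal (-1.707107, 1.707107); octagon support 2.414214 vs apothem 1.2 → ∉ W
#2 (3, 1, 2, 2): internal (3.707107, 0.121320); octagon support 3.707107 vs apothem 1.2 → ∉ W
#3 (0, 1, -1, 0): internal (-0.707107, 1.707107); octagon support 1.707107 vs apothem 1.2 → ∉ W
#4 (1, 0, 1, 1): internal (1.707107, -0.292893); octagon support 1.707107 vs apothem 1.2 → ∉ W
#5 (-1, 1, 1, 0): internal (-1.707107, -0.292893); octagon support 1.707107 vs apothem 1.2 → ∉ W
#6 (-1, 0, 1, -1): internal (-1.707107, -1.707107); octagon support 2.414214 vs apothem 1.2 → ∉ W
#7 (0, -1, 0, 1): internal (1.414214, 0.000000); octagon support 1.414214 vs apothem 1.2 → ∉ W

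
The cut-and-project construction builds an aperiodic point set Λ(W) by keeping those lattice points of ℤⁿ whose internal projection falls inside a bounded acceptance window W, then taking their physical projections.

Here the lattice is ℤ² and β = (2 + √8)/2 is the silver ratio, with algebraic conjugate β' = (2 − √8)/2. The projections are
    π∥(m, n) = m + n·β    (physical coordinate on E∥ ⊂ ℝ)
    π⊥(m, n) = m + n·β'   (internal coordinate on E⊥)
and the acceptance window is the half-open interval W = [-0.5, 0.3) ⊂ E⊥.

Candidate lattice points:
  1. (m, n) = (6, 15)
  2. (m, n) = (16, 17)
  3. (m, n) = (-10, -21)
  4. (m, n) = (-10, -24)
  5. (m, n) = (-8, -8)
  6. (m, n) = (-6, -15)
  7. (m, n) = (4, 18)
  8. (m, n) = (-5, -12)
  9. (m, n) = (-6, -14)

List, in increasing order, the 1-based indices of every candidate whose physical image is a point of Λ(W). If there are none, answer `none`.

β' = (2−√8)/2 ≈ -0.414214.
#1 (6,15): internal coord 6 + (15)·β' = -0.213203; -0.213203 ∈ [-0.5, 0.3) → IN Λ
#2 (16,17): internal coord 16 + (17)·β' = +8.958369; +8.958369 ∉ [-0.5, 0.3) → out
#3 (-10,-21): internal coord -10 + (-21)·β' = -1.301515; -1.301515 ∉ [-0.5, 0.3) → out
#4 (-10,-24): internal coord -10 + (-24)·β' = -0.058875; -0.058875 ∈ [-0.5, 0.3) → IN Λ
#5 (-8,-8): internal coord -8 + (-8)·β' = -4.686292; -4.686292 ∉ [-0.5, 0.3) → out
#6 (-6,-15): internal coord -6 + (-15)·β' = +0.213203; +0.213203 ∈ [-0.5, 0.3) → IN Λ
#7 (4,18): internal coord 4 + (18)·β' = -3.455844; -3.455844 ∉ [-0.5, 0.3) → out
#8 (-5,-12): internal coord -5 + (-12)·β' = -0.029437; -0.029437 ∈ [-0.5, 0.3) → IN Λ
#9 (-6,-14): internal coord -6 + (-14)·β' = -0.201010; -0.201010 ∈ [-0.5, 0.3) → IN Λ

1, 4, 6, 8, 9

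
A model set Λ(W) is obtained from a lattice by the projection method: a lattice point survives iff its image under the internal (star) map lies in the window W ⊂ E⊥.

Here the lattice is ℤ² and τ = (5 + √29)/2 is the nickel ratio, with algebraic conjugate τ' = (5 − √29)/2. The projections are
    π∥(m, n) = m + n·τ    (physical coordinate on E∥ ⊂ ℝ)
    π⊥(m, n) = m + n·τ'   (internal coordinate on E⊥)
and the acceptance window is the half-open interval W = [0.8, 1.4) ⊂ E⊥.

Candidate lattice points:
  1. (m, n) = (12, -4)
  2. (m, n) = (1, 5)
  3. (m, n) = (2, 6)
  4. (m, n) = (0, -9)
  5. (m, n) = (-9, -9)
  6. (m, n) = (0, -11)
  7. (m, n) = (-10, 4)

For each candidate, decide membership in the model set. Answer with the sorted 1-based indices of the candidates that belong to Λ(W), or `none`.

3

τ' = (5−√29)/2 ≈ -0.192582.
candidate 1: (m,n)=(12,-4) → π∥ = 12-4·τ ≈ -8.770330, π⊥ = 12-4·τ' ≈ 12.770330 ∉ [0.8, 1.4) ⇒ out
candidate 2: (m,n)=(1,5) → π∥ = 1+5·τ ≈ 26.962912, π⊥ = 1+5·τ' ≈ 0.037088 ∉ [0.8, 1.4) ⇒ out
candidate 3: (m,n)=(2,6) → π∥ = 2+6·τ ≈ 33.155494, π⊥ = 2+6·τ' ≈ 0.844506 ∈ [0.8, 1.4) ⇒ IN Λ
candidate 4: (m,n)=(0,-9) → π∥ = 0-9·τ ≈ -46.733242, π⊥ = 0-9·τ' ≈ 1.733242 ∉ [0.8, 1.4) ⇒ out
candidate 5: (m,n)=(-9,-9) → π∥ = -9-9·τ ≈ -55.733242, π⊥ = -9-9·τ' ≈ -7.266758 ∉ [0.8, 1.4) ⇒ out
candidate 6: (m,n)=(0,-11) → π∥ = 0-11·τ ≈ -57.118406, π⊥ = 0-11·τ' ≈ 2.118406 ∉ [0.8, 1.4) ⇒ out
candidate 7: (m,n)=(-10,4) → π∥ = -10+4·τ ≈ 10.770330, π⊥ = -10+4·τ' ≈ -10.770330 ∉ [0.8, 1.4) ⇒ out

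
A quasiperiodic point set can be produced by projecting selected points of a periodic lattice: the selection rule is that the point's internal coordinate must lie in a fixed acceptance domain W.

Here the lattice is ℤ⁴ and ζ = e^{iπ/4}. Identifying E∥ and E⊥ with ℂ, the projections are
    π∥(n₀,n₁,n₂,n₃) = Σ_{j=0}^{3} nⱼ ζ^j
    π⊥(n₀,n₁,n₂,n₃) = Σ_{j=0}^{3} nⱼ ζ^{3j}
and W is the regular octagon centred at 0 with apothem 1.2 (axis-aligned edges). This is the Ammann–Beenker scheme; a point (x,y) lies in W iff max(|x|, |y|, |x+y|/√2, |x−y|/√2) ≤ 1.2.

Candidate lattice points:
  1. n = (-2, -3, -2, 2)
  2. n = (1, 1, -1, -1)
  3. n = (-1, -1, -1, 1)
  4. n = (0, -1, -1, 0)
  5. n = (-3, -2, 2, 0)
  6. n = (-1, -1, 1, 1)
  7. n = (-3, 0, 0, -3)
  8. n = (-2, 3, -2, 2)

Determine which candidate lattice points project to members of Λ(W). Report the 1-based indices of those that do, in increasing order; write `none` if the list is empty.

π⊥(n) = n₀ + n₁ζ³ + n₂ζ⁶ + n₃ζ⁹ where ζ = e^{iπ/4}.
#1 (-2, -3, -2, 2): internal (1.5355, 1.2929); octagon support 2.0000 vs apothem 1.2 → ∉ W
#2 (1, 1, -1, -1): internal (-0.4142, 1.0000); octagon support 1.0000 vs apothem 1.2 → ∈ W
#3 (-1, -1, -1, 1): internal (0.4142, 1.0000); octagon support 1.0000 vs apothem 1.2 → ∈ W
#4 (0, -1, -1, 0): internal (0.7071, 0.2929); octagon support 0.7071 vs apothem 1.2 → ∈ W
#5 (-3, -2, 2, 0): internal (-1.5858, -3.4142); octagon support 3.5355 vs apothem 1.2 → ∉ W
#6 (-1, -1, 1, 1): internal (0.4142, -1.0000); octagon support 1.0000 vs apothem 1.2 → ∈ W
#7 (-3, 0, 0, -3): internal (-5.1213, -2.1213); octagon support 5.1213 vs apothem 1.2 → ∉ W
#8 (-2, 3, -2, 2): internal (-2.7071, 5.5355); octagon support 5.8284 vs apothem 1.2 → ∉ W

2, 3, 4, 6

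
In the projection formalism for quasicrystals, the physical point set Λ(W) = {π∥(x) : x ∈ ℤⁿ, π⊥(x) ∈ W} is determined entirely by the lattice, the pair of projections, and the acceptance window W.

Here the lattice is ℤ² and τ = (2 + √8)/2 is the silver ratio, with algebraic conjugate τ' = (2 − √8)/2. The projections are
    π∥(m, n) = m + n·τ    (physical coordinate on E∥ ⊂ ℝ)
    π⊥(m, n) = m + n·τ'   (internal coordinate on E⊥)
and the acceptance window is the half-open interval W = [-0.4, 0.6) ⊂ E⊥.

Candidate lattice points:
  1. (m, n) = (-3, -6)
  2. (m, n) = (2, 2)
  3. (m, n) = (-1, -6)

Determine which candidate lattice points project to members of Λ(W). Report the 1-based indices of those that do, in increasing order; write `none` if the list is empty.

τ' = (2−√8)/2 ≈ -0.4142.
[1] lift (-3,-6): star map gives -0.5147; window check -0.4 ≤ -0.5147 < 0.6 is false → out
[2] lift (2,2): star map gives 1.1716; window check -0.4 ≤ 1.1716 < 0.6 is false → out
[3] lift (-1,-6): star map gives 1.4853; window check -0.4 ≤ 1.4853 < 0.6 is false → out

none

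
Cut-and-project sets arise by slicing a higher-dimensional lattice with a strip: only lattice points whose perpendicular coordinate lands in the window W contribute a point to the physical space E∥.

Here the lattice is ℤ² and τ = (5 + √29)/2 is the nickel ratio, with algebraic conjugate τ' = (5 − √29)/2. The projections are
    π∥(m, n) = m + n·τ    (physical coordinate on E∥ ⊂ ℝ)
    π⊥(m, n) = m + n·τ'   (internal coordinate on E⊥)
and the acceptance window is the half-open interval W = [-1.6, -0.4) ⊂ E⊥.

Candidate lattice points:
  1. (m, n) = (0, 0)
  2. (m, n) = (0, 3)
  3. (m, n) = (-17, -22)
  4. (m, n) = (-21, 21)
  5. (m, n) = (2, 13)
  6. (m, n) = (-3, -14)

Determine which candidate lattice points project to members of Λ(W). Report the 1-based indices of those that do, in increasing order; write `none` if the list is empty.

Compute τ' = (5−√29)/2 = -0.1926, so π⊥(m,n) = m -0.1926·n.
#1 (0,0): internal coord 0 + (0)·τ' = +0.0000; +0.0000 ∉ [-1.6, -0.4) → out
#2 (0,3): internal coord 0 + (3)·τ' = -0.5777; -0.5777 ∈ [-1.6, -0.4) → IN Λ
#3 (-17,-22): internal coord -17 + (-22)·τ' = -12.7632; -12.7632 ∉ [-1.6, -0.4) → out
#4 (-21,21): internal coord -21 + (21)·τ' = -25.0442; -25.0442 ∉ [-1.6, -0.4) → out
#5 (2,13): internal coord 2 + (13)·τ' = -0.5036; -0.5036 ∈ [-1.6, -0.4) → IN Λ
#6 (-3,-14): internal coord -3 + (-14)·τ' = -0.3038; -0.3038 ∉ [-1.6, -0.4) → out

2, 5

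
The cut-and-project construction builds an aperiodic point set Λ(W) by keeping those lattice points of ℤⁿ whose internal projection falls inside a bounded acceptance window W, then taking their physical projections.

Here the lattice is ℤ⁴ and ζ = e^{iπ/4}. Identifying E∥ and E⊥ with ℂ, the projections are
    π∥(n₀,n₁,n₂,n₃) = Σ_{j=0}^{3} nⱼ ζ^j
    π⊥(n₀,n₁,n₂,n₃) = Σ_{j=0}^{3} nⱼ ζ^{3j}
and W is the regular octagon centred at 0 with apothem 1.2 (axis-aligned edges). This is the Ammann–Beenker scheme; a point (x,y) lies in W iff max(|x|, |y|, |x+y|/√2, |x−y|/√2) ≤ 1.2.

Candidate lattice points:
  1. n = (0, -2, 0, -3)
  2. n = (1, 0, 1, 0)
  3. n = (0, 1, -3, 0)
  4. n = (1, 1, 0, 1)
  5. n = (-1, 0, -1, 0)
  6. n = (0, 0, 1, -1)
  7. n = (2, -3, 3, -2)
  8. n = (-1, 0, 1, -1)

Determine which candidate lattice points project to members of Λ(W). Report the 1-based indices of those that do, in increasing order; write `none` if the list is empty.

none

Internal map: ζ^{3j} for j=0..3 gives (1,0), (−√2/2,√2/2), (0,−1), (√2/2,√2/2).
#1 (0, -2, 0, -3): internal (-0.70711, -3.53553); octagon support 3.53553 vs apothem 1.2 → ∉ W
#2 (1, 0, 1, 0): internal (1.00000, -1.00000); octagon support 1.41421 vs apothem 1.2 → ∉ W
#3 (0, 1, -3, 0): internal (-0.70711, 3.70711); octagon support 3.70711 vs apothem 1.2 → ∉ W
#4 (1, 1, 0, 1): internal (1.00000, 1.41421); octagon support 1.70711 vs apothem 1.2 → ∉ W
#5 (-1, 0, -1, 0): internal (-1.00000, 1.00000); octagon support 1.41421 vs apothem 1.2 → ∉ W
#6 (0, 0, 1, -1): internal (-0.70711, -1.70711); octagon support 1.70711 vs apothem 1.2 → ∉ W
#7 (2, -3, 3, -2): internal (2.70711, -6.53553); octagon support 6.53553 vs apothem 1.2 → ∉ W
#8 (-1, 0, 1, -1): internal (-1.70711, -1.70711); octagon support 2.41421 vs apothem 1.2 → ∉ W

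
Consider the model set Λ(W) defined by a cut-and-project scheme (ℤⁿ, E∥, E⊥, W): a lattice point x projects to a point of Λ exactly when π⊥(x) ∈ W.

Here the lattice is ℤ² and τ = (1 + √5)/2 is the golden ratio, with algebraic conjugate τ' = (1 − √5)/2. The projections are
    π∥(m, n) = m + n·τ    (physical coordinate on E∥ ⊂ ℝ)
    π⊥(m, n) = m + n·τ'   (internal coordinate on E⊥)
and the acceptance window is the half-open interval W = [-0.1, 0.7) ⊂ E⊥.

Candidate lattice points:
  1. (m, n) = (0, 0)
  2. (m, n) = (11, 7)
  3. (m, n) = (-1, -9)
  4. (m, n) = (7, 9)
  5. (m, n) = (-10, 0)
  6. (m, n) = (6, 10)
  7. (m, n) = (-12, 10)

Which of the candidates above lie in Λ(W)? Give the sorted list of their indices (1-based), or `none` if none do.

1

Numerically τ ≈ 1.61803 and τ' = −1/τ ≈ -0.61803.
[1] lift (0,0): star map gives 0.00000; window check -0.1 ≤ 0.00000 < 0.7 is true → IN Λ
[2] lift (11,7): star map gives 6.67376; window check -0.1 ≤ 6.67376 < 0.7 is false → out
[3] lift (-1,-9): star map gives 4.56231; window check -0.1 ≤ 4.56231 < 0.7 is false → out
[4] lift (7,9): star map gives 1.43769; window check -0.1 ≤ 1.43769 < 0.7 is false → out
[5] lift (-10,0): star map gives -10.00000; window check -0.1 ≤ -10.00000 < 0.7 is false → out
[6] lift (6,10): star map gives -0.18034; window check -0.1 ≤ -0.18034 < 0.7 is false → out
[7] lift (-12,10): star map gives -18.18034; window check -0.1 ≤ -18.18034 < 0.7 is false → out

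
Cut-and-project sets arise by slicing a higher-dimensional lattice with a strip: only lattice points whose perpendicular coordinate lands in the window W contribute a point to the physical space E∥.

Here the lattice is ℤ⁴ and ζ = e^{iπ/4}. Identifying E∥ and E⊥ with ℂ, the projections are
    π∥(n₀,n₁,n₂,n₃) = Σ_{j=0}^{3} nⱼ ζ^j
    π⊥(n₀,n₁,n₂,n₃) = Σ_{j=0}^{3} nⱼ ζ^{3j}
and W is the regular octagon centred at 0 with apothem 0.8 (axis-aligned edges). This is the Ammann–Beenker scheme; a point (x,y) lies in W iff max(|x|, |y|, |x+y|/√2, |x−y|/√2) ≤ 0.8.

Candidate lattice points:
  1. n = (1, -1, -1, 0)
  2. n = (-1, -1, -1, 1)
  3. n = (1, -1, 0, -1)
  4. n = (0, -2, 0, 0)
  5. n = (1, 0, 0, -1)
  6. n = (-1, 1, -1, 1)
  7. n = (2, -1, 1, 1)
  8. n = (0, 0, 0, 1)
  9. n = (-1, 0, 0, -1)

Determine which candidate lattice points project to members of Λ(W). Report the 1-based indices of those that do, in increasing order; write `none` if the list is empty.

π⊥(n) = n₀ + n₁ζ³ + n₂ζ⁶ + n₃ζ⁹ where ζ = e^{iπ/4}.
#1 (1, -1, -1, 0): internal (1.70711, 0.29289); octagon support 1.70711 vs apothem 0.8 → ∉ W
#2 (-1, -1, -1, 1): internal (0.41421, 1.00000); octagon support 1.00000 vs apothem 0.8 → ∉ W
#3 (1, -1, 0, -1): internal (1.00000, -1.41421); octagon support 1.70711 vs apothem 0.8 → ∉ W
#4 (0, -2, 0, 0): internal (1.41421, -1.41421); octagon support 2.00000 vs apothem 0.8 → ∉ W
#5 (1, 0, 0, -1): internal (0.29289, -0.70711); octagon support 0.70711 vs apothem 0.8 → ∈ W
#6 (-1, 1, -1, 1): internal (-1.00000, 2.41421); octagon support 2.41421 vs apothem 0.8 → ∉ W
#7 (2, -1, 1, 1): internal (3.41421, -1.00000); octagon support 3.41421 vs apothem 0.8 → ∉ W
#8 (0, 0, 0, 1): internal (0.70711, 0.70711); octagon support 1.00000 vs apothem 0.8 → ∉ W
#9 (-1, 0, 0, -1): internal (-1.70711, -0.70711); octagon support 1.70711 vs apothem 0.8 → ∉ W

5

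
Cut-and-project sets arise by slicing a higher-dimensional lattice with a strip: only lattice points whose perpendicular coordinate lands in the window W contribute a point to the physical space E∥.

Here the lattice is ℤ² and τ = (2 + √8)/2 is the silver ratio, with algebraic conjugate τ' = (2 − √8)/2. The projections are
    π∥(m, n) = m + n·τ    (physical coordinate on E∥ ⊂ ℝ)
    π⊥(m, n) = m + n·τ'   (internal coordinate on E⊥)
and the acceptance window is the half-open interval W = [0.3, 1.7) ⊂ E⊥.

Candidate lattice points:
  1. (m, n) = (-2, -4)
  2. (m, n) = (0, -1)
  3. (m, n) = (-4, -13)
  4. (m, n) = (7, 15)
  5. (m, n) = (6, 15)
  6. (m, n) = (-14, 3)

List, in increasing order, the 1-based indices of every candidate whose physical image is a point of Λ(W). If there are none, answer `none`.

2, 3, 4

τ' = (2−√8)/2 ≈ -0.414214.
[1] lift (-2,-4): star map gives -0.343146; window check 0.3 ≤ -0.343146 < 1.7 is false → out
[2] lift (0,-1): star map gives 0.414214; window check 0.3 ≤ 0.414214 < 1.7 is true → IN Λ
[3] lift (-4,-13): star map gives 1.384776; window check 0.3 ≤ 1.384776 < 1.7 is true → IN Λ
[4] lift (7,15): star map gives 0.786797; window check 0.3 ≤ 0.786797 < 1.7 is true → IN Λ
[5] lift (6,15): star map gives -0.213203; window check 0.3 ≤ -0.213203 < 1.7 is false → out
[6] lift (-14,3): star map gives -15.242641; window check 0.3 ≤ -15.242641 < 1.7 is false → out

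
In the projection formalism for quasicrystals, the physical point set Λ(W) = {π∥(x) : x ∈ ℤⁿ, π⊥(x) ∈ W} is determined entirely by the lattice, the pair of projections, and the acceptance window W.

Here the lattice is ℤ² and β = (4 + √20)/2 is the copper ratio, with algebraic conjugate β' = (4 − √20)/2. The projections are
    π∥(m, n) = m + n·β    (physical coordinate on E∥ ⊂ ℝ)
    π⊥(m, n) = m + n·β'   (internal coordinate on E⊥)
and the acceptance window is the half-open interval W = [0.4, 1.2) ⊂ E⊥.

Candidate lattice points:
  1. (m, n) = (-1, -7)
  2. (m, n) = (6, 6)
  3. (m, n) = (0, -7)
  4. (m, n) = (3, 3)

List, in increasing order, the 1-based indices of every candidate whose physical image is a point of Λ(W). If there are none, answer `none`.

Compute β' = (4−√20)/2 = -0.23607, so π⊥(m,n) = m -0.23607·n.
candidate 1: (m,n)=(-1,-7) → π∥ = -1-7·β ≈ -30.65248, π⊥ = -1-7·β' ≈ 0.65248 ∈ [0.4, 1.2) ⇒ IN Λ
candidate 2: (m,n)=(6,6) → π∥ = 6+6·β ≈ 31.41641, π⊥ = 6+6·β' ≈ 4.58359 ∉ [0.4, 1.2) ⇒ out
candidate 3: (m,n)=(0,-7) → π∥ = 0-7·β ≈ -29.65248, π⊥ = 0-7·β' ≈ 1.65248 ∉ [0.4, 1.2) ⇒ out
candidate 4: (m,n)=(3,3) → π∥ = 3+3·β ≈ 15.70820, π⊥ = 3+3·β' ≈ 2.29180 ∉ [0.4, 1.2) ⇒ out

1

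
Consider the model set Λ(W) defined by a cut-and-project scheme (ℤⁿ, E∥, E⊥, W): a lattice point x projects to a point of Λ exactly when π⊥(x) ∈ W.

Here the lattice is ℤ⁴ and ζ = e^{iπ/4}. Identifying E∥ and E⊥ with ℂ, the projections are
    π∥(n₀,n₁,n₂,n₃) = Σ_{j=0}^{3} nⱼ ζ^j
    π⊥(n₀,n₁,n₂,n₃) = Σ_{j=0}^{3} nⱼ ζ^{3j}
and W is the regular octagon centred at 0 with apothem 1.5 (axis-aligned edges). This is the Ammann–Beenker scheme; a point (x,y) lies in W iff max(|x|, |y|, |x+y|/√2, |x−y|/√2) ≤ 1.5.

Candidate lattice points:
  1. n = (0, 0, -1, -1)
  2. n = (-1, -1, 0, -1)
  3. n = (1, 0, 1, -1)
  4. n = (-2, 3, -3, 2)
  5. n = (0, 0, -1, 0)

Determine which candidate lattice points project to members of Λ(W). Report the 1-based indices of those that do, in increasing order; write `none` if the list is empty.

1, 5

With ζ = e^{iπ/4} the internal vectors are ζ^0,ζ^3,ζ^6,ζ^9.
candidate 1: n = (0, 0, -1, -1) → π⊥ ≈ (-0.7071, +0.2929); max(|x|,|y|,|x±y|/√2) = 0.7071 ≤ 1.5 ⇒ ∈ W
candidate 2: n = (-1, -1, 0, -1) → π⊥ ≈ (-1.0000, -1.4142); max(|x|,|y|,|x±y|/√2) = 1.7071 > 1.5 ⇒ ∉ W
candidate 3: n = (1, 0, 1, -1) → π⊥ ≈ (+0.2929, -1.7071); max(|x|,|y|,|x±y|/√2) = 1.7071 > 1.5 ⇒ ∉ W
candidate 4: n = (-2, 3, -3, 2) → π⊥ ≈ (-2.7071, +6.5355); max(|x|,|y|,|x±y|/√2) = 6.5355 > 1.5 ⇒ ∉ W
candidate 5: n = (0, 0, -1, 0) → π⊥ ≈ (+0.0000, +1.0000); max(|x|,|y|,|x±y|/√2) = 1.0000 ≤ 1.5 ⇒ ∈ W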